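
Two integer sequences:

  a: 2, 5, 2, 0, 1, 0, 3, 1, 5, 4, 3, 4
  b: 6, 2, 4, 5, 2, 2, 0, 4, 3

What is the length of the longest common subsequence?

Let dp[i][j] be the LCS length of the first i values of a and the first j values of b. dp[i][j] = dp[i-1][j-1]+1 when the i-th and j-th values match, else max(dp[i-1][j], dp[i][j-1]).
    ·  6  2  4  5  2  2  0  4  3
 ·  0  0  0  0  0  0  0  0  0  0
 2  0  0  1  1  1  1  1  1  1  1
 5  0  0  1  1  2  2  2  2  2  2
 2  0  0  1  1  2  3  3  3  3  3
 0  0  0  1  1  2  3  3  4  4  4
 1  0  0  1  1  2  3  3  4  4  4
 0  0  0  1  1  2  3  3  4  4  4
 3  0  0  1  1  2  3  3  4  4  5
 1  0  0  1  1  2  3  3  4  4  5
 5  0  0  1  1  2  3  3  4  4  5
 4  0  0  1  2  2  3  3  4  5  5
 3  0  0  1  2  2  3  3  4  5  6
 4  0  0  1  2  2  3  3  4  5  6
dp[12][9] = 6. One LCS (by backtracking along matches): 2, 5, 2, 0, 4, 3.

6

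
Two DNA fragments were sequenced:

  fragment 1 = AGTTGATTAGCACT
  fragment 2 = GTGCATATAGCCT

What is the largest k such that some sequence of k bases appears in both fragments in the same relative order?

11

One common subsequence of length 11: G (fragment 1 #2, fragment 2 #1); then T (fragment 1 #4, fragment 2 #2); then G (fragment 1 #5, fragment 2 #3); then A (fragment 1 #6, fragment 2 #5); then T (fragment 1 #7, fragment 2 #6); then T (fragment 1 #8, fragment 2 #8); then A (fragment 1 #9, fragment 2 #9); then G (fragment 1 #10, fragment 2 #10); then C (fragment 1 #11, fragment 2 #11); then C (fragment 1 #13, fragment 2 #12); then T (fragment 1 #14, fragment 2 #13), and the DP table's final entry dp[14][13] is also 11, so no common subsequence is longer.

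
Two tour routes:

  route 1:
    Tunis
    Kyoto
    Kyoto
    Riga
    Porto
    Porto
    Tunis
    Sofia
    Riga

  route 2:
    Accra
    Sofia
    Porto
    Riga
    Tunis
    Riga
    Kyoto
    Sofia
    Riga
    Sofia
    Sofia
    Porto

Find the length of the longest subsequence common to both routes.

4

Match Tunis at route 1[1]=route 2[5], then Kyoto at route 1[2]=route 2[7], then Riga at route 1[4]=route 2[9], then Porto at route 1[6]=route 2[12] — 4 stops in the same relative order in both. The LCS DP gives dp[9][12] = 4, so this is optimal.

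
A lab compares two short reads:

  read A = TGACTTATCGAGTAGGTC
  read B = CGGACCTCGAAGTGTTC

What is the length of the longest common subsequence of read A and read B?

Pick G at read A[2]=read B[3], A at read A[3]=read B[4], C at read A[4]=read B[6], T at read A[8]=read B[7], C at read A[9]=read B[8], G at read A[10]=read B[9], A at read A[11]=read B[11], G at read A[12]=read B[12], T at read A[13]=read B[13], G at read A[15]=read B[14], T at read A[17]=read B[16], C at read A[18]=read B[17]; all 12 bases appear in both, in order. Since dp[18][17] = 12, nothing longer is possible.

12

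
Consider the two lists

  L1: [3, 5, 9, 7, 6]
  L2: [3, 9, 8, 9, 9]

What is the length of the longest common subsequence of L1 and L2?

One common subsequence of length 2: 3 (L1 #1, L2 #1) → 9 (L1 #3, L2 #5). dp[5][5] = 2 confirms this is the maximum.

2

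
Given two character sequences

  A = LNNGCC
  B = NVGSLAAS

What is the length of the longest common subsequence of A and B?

2

Match N at A[2]=B[1]; then G at A[4]=B[3] — 2 characters in the same relative order in both. dp[6][8] = 2 confirms this is the maximum.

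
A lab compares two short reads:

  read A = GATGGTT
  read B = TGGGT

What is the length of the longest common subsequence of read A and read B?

4

Match G (read A #1, read B #2); then G (read A #4, read B #3); then G (read A #5, read B #4); then T (read A #7, read B #5) — 4 bases in the same relative order in both. The LCS DP gives dp[7][5] = 4, so this is optimal.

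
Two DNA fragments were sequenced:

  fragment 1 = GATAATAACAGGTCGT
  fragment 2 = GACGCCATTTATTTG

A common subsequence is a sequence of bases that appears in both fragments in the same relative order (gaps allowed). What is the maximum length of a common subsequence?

Match G (fragment 1 #1, fragment 2 #4) → A (fragment 1 #2, fragment 2 #7) → T (fragment 1 #3, fragment 2 #10) → A (fragment 1 #4, fragment 2 #11) → T (fragment 1 #6, fragment 2 #13) → T (fragment 1 #13, fragment 2 #14) → G (fragment 1 #15, fragment 2 #15) — 7 bases in the same relative order in both. The LCS DP gives dp[16][15] = 7, so this is optimal.

7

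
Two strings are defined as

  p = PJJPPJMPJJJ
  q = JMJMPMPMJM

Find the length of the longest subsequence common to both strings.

Let dp[i][j] be the LCS length of the first i characters of p and the first j characters of q. dp[i][j] = dp[i-1][j-1]+1 when the i-th and j-th characters match, else max(dp[i-1][j], dp[i][j-1]).
    ·  J  M  J  M  P  M  P  M  J  M
 ·  0  0  0  0  0  0  0  0  0  0  0
 P  0  0  0  0  0  1  1  1  1  1  1
 J  0  1  1  1  1  1  1  1  1  2  2
 J  0  1  1  2  2  2  2  2  2  2  2
 P  0  1  1  2  2  3  3  3  3  3  3
 P  0  1  1  2  2  3  3  4  4  4  4
 J  0  1  1  2  2  3  3  4  4  5  5
 M  0  1  2  2  3  3  4  4  5  5  6
 P  0  1  2  2  3  4  4  5  5  5  6
 J  0  1  2  3  3  4  4  5  5  6  6
 J  0  1  2  3  3  4  4  5  5  6  6
 J  0  1  2  3  3  4  4  5  5  6  6
dp[11][10] = 6. One LCS (by backtracking along matches): JJPPJM.

6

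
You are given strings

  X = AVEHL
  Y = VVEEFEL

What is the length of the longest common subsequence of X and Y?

3

Let dp[i][j] be the LCS length of the first i characters of X and the first j characters of Y. dp[i][j] = dp[i-1][j-1]+1 when the i-th and j-th characters match, else max(dp[i-1][j], dp[i][j-1]).
    ·  V  V  E  E  F  E  L
 ·  0  0  0  0  0  0  0  0
 A  0  0  0  0  0  0  0  0
 V  0  1  1  1  1  1  1  1
 E  0  1  1  2  2  2  2  2
 H  0  1  1  2  2  2  2  2
 L  0  1  1  2  2  2  2  3
dp[5][7] = 3. One LCS (by backtracking along matches): VEL.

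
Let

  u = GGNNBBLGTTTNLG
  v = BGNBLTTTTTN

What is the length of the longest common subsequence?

8

Pick G (u #2, v #2); then N (u #4, v #3); then B (u #6, v #4); then L (u #7, v #5); then T (u #9, v #8); then T (u #10, v #9); then T (u #11, v #10); then N (u #12, v #11); all 8 characters appear in both, in order. The LCS DP gives dp[14][11] = 8, so this is optimal.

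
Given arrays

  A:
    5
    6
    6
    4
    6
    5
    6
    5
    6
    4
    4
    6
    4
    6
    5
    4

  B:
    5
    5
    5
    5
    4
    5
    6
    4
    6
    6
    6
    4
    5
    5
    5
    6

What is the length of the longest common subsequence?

Match 5 at A[1]=B[6]; then 6 at A[3]=B[7]; then 4 at A[4]=B[8]; then 6 at A[5]=B[9]; then 6 at A[7]=B[10]; then 6 at A[9]=B[11]; then 4 at A[10]=B[12]; then 6 at A[14]=B[16] — 8 values in the same relative order in both. The LCS DP gives dp[16][16] = 8, so this is optimal.

8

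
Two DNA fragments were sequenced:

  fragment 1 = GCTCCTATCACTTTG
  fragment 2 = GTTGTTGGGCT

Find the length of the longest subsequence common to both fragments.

6

Taking G (fragment 1 #1, fragment 2 #1), then T (fragment 1 #3, fragment 2 #3), then T (fragment 1 #6, fragment 2 #5), then T (fragment 1 #8, fragment 2 #6), then C (fragment 1 #11, fragment 2 #10), then T (fragment 1 #14, fragment 2 #11) gives a common subsequence of length 6. The LCS DP gives dp[15][11] = 6, so this is optimal.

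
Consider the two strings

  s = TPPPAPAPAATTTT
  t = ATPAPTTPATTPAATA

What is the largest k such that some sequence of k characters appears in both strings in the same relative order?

Taking T [1,2], P [2,3], P [3,5], P [4,8], A [5,9], P [6,12], A [7,13], A [9,14], A [10,16] gives a common subsequence of length 9, and the DP table's final entry dp[14][16] is also 9, so no common subsequence is longer.

9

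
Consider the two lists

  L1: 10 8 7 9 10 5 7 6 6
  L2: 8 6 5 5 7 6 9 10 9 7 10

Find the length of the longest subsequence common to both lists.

5

Let dp[i][j] be the LCS length of the first i values of L1 and the first j values of L2. dp[i][j] = dp[i-1][j-1]+1 when the i-th and j-th values match, else max(dp[i-1][j], dp[i][j-1]).
    ·  8  6  5  5  7  6  9 10  9  7 10
 ·  0  0  0  0  0  0  0  0  0  0  0  0
10  0  0  0  0  0  0  0  0  1  1  1  1
 8  0  1  1  1  1  1  1  1  1  1  1  1
 7  0  1  1  1  1  2  2  2  2  2  2  2
 9  0  1  1  1  1  2  2  3  3  3  3  3
10  0  1  1  1  1  2  2  3  4  4  4  4
 5  0  1  1  2  2  2  2  3  4  4  4  4
 7  0  1  1  2  2  3  3  3  4  4  5  5
 6  0  1  2  2  2  3  4  4  4  4  5  5
 6  0  1  2  2  2  3  4  4  4  4  5  5
dp[9][11] = 5. One LCS (by backtracking along matches): 8, 7, 9, 10, 7.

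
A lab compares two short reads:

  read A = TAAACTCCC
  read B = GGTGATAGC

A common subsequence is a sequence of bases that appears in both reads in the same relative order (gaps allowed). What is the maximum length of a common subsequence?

4

Taking T at read A[1]=read B[3], then A at read A[2]=read B[5], then A at read A[3]=read B[7], then C at read A[9]=read B[9] gives a common subsequence of length 4. dp[9][9] = 4 confirms this is the maximum.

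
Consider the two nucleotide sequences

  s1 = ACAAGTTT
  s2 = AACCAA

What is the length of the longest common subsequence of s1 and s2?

Let dp[i][j] be the LCS length of the first i bases of s1 and the first j bases of s2. dp[i][j] = dp[i-1][j-1]+1 when the i-th and j-th bases match, else max(dp[i-1][j], dp[i][j-1]).
    ·  A  A  C  C  A  A
 ·  0  0  0  0  0  0  0
 A  0  1  1  1  1  1  1
 C  0  1  1  2  2  2  2
 A  0  1  2  2  2  3  3
 A  0  1  2  2  2  3  4
 G  0  1  2  2  2  3  4
 T  0  1  2  2  2  3  4
 T  0  1  2  2  2  3  4
 T  0  1  2  2  2  3  4
dp[8][6] = 4. One LCS (by backtracking along matches): ACAA.

4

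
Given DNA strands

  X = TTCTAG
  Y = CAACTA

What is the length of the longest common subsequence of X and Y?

3

Taking C [3,4]; then T [4,5]; then A [5,6] gives a common subsequence of length 3. Since dp[6][6] = 3, nothing longer is possible.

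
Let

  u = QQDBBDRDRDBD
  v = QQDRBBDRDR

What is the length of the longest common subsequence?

Let dp[i][j] be the LCS length of the first i characters of u and the first j characters of v. dp[i][j] = dp[i-1][j-1]+1 when the i-th and j-th characters match, else max(dp[i-1][j], dp[i][j-1]).
    ·  Q  Q  D  R  B  B  D  R  D  R
 ·  0  0  0  0  0  0  0  0  0  0  0
 Q  0  1  1  1  1  1  1  1  1  1  1
 Q  0  1  2  2  2  2  2  2  2  2  2
 D  0  1  2  3  3  3  3  3  3  3  3
 B  0  1  2  3  3  4  4  4  4  4  4
 B  0  1  2  3  3  4  5  5  5  5  5
 D  0  1  2  3  3  4  5  6  6  6  6
 R  0  1  2  3  4  4  5  6  7  7  7
 D  0  1  2  3  4  4  5  6  7  8  8
 R  0  1  2  3  4  4  5  6  7  8  9
 D  0  1  2  3  4  4  5  6  7  8  9
 B  0  1  2  3  4  5  5  6  7  8  9
 D  0  1  2  3  4  5  5  6  7  8  9
dp[12][10] = 9. One LCS (by backtracking along matches): QQDBBDRDR.

9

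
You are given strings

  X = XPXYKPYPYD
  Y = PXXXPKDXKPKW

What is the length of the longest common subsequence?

Match X [1,4]; then P [2,5]; then X [3,8]; then K [5,9]; then P [6,10] — 5 characters in the same relative order in both. The LCS DP gives dp[10][12] = 5, so this is optimal.

5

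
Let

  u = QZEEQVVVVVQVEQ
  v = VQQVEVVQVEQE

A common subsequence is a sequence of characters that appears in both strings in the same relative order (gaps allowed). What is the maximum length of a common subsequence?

9

Taking Q (u #1, v #2); then Q (u #5, v #3); then V (u #6, v #4); then V (u #9, v #6); then V (u #10, v #7); then Q (u #11, v #8); then V (u #12, v #9); then E (u #13, v #10); then Q (u #14, v #11) gives a common subsequence of length 9. dp[14][12] = 9 confirms this is the maximum.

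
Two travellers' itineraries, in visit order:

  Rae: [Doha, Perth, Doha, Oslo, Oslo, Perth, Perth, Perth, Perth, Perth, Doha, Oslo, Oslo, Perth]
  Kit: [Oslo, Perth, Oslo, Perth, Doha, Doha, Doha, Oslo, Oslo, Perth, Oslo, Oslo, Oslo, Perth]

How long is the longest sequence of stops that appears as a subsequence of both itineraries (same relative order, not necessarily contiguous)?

Pick Doha [1,6], Doha [3,7], Oslo [4,8], Oslo [5,9], Perth [6,10], Oslo [12,12], Oslo [13,13], Perth [14,14]; all 8 stops appear in both, in order. Since dp[14][14] = 8, nothing longer is possible.

8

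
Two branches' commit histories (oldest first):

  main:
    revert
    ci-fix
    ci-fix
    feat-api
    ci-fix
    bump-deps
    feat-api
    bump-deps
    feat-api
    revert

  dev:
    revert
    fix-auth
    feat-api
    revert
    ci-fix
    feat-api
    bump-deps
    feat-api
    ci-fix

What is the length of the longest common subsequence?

6

Taking revert at main[1]=dev[1]; then feat-api at main[4]=dev[3]; then ci-fix at main[5]=dev[5]; then feat-api at main[7]=dev[6]; then bump-deps at main[8]=dev[7]; then feat-api at main[9]=dev[8] gives a common subsequence of length 6, and the DP table's final entry dp[10][9] is also 6, so no common subsequence is longer.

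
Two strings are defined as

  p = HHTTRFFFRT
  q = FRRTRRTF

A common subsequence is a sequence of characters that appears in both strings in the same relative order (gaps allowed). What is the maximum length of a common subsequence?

Let dp[i][j] be the LCS length of the first i characters of p and the first j characters of q. dp[i][j] = dp[i-1][j-1]+1 when the i-th and j-th characters match, else max(dp[i-1][j], dp[i][j-1]).
    ·  F  R  R  T  R  R  T  F
 ·  0  0  0  0  0  0  0  0  0
 H  0  0  0  0  0  0  0  0  0
 H  0  0  0  0  0  0  0  0  0
 T  0  0  0  0  1  1  1  1  1
 T  0  0  0  0  1  1  1  2  2
 R  0  0  1  1  1  2  2  2  2
 F  0  1  1  1  1  2  2  2  3
 F  0  1  1  1  1  2  2  2  3
 F  0  1  1  1  1  2  2  2  3
 R  0  1  2  2  2  2  3  3  3
 T  0  1  2  2  3  3  3  4  4
dp[10][8] = 4. One LCS (by backtracking along matches): TRRT.

4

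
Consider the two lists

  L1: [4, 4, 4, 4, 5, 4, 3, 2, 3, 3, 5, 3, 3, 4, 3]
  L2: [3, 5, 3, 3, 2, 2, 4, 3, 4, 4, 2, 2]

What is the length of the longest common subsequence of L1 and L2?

6

Taking 3 at L1[10]=L2[1] → 5 at L1[11]=L2[2] → 3 at L1[12]=L2[3] → 3 at L1[13]=L2[4] → 4 at L1[14]=L2[7] → 3 at L1[15]=L2[8] gives a common subsequence of length 6. The LCS DP gives dp[15][12] = 6, so this is optimal.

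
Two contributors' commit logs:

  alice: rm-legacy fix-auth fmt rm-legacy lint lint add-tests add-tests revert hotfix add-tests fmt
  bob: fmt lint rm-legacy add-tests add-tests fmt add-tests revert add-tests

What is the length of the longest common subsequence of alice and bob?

Pick fmt at alice[3]=bob[1]; then rm-legacy at alice[4]=bob[3]; then add-tests at alice[7]=bob[5]; then add-tests at alice[8]=bob[7]; then revert at alice[9]=bob[8]; then add-tests at alice[11]=bob[9]; all 6 commits appear in both, in order. Since dp[12][9] = 6, nothing longer is possible.

6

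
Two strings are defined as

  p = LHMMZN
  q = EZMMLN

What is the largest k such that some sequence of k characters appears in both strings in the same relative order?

3

Match M (p #3, q #3); then M (p #4, q #4); then N (p #6, q #6) — 3 characters in the same relative order in both. dp[6][6] = 3 confirms this is the maximum.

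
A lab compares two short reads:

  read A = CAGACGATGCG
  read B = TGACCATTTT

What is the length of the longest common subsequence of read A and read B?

5

Taking G at read A[3]=read B[2] → A at read A[4]=read B[3] → C at read A[5]=read B[5] → A at read A[7]=read B[6] → T at read A[8]=read B[10] gives a common subsequence of length 5. The LCS DP gives dp[11][10] = 5, so this is optimal.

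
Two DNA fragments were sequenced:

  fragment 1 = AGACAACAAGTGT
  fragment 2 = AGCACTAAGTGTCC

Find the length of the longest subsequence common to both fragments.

Match A at fragment 1[1]=fragment 2[1], then G at fragment 1[2]=fragment 2[2], then C at fragment 1[4]=fragment 2[3], then A at fragment 1[6]=fragment 2[4], then C at fragment 1[7]=fragment 2[5], then A at fragment 1[8]=fragment 2[7], then A at fragment 1[9]=fragment 2[8], then G at fragment 1[10]=fragment 2[9], then T at fragment 1[11]=fragment 2[10], then G at fragment 1[12]=fragment 2[11], then T at fragment 1[13]=fragment 2[12] — 11 bases in the same relative order in both. dp[13][14] = 11 confirms this is the maximum.

11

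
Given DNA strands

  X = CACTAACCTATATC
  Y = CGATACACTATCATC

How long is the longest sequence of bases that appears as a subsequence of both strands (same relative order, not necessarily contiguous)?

One common subsequence of length 12: C (X #1, Y #1), then A (X #2, Y #3), then T (X #4, Y #4), then A (X #5, Y #5), then A (X #6, Y #7), then C (X #8, Y #8), then T (X #9, Y #9), then A (X #10, Y #10), then T (X #11, Y #11), then A (X #12, Y #13), then T (X #13, Y #14), then C (X #14, Y #15), and the DP table's final entry dp[14][15] is also 12, so no common subsequence is longer.

12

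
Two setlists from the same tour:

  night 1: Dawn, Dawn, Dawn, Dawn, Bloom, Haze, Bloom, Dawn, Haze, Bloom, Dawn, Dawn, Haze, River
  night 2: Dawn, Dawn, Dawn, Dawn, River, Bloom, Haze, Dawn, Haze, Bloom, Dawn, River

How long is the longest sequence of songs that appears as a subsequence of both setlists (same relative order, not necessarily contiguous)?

11

Taking Dawn (night 1 #1, night 2 #1); then Dawn (night 1 #2, night 2 #2); then Dawn (night 1 #3, night 2 #3); then Dawn (night 1 #4, night 2 #4); then Bloom (night 1 #5, night 2 #6); then Haze (night 1 #6, night 2 #7); then Dawn (night 1 #8, night 2 #8); then Haze (night 1 #9, night 2 #9); then Bloom (night 1 #10, night 2 #10); then Dawn (night 1 #12, night 2 #11); then River (night 1 #14, night 2 #12) gives a common subsequence of length 11. dp[14][12] = 11 confirms this is the maximum.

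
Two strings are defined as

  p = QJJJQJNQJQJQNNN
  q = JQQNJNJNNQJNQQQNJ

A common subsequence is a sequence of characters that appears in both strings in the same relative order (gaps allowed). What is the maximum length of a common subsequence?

10

Match Q (p #1, q #3) → J (p #2, q #5) → J (p #3, q #7) → Q (p #5, q #10) → J (p #6, q #11) → N (p #7, q #12) → Q (p #8, q #13) → Q (p #10, q #14) → Q (p #12, q #15) → N (p #13, q #16) — 10 characters in the same relative order in both. dp[15][17] = 10 confirms this is the maximum.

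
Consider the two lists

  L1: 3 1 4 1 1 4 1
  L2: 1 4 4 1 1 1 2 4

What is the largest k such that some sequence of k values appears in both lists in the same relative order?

5

Pick 1 at L1[2]=L2[1]; then 4 at L1[3]=L2[3]; then 1 at L1[4]=L2[5]; then 1 at L1[5]=L2[6]; then 4 at L1[6]=L2[8]; all 5 values appear in both, in order. The LCS DP gives dp[7][8] = 5, so this is optimal.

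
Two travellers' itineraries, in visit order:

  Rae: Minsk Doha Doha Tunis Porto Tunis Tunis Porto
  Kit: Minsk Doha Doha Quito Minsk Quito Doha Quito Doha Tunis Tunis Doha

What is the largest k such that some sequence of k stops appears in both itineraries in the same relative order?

5

Pick Minsk at Rae[1]=Kit[5], Doha at Rae[2]=Kit[7], Doha at Rae[3]=Kit[9], Tunis at Rae[4]=Kit[10], Tunis at Rae[6]=Kit[11]; all 5 stops appear in both, in order. Since dp[8][12] = 5, nothing longer is possible.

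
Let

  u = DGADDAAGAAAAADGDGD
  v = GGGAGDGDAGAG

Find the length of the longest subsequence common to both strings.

Match G at u[2]=v[3], then A at u[3]=v[4], then D at u[4]=v[6], then D at u[5]=v[8], then A at u[7]=v[9], then G at u[8]=v[10], then A at u[13]=v[11], then G at u[17]=v[12] — 8 characters in the same relative order in both. Since dp[18][12] = 8, nothing longer is possible.

8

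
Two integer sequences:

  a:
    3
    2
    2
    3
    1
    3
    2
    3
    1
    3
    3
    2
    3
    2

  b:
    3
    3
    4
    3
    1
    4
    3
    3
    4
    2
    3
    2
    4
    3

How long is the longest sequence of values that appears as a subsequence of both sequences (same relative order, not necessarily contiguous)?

9

One common subsequence of length 9: 3 at a[1]=b[1]; then 3 at a[4]=b[2]; then 3 at a[8]=b[4]; then 1 at a[9]=b[5]; then 3 at a[10]=b[7]; then 3 at a[11]=b[8]; then 2 at a[12]=b[10]; then 3 at a[13]=b[11]; then 2 at a[14]=b[12]. Since dp[14][14] = 9, nothing longer is possible.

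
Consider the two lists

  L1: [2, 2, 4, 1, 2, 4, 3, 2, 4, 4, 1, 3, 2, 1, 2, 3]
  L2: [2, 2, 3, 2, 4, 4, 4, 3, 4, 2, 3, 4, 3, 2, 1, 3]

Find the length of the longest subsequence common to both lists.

11

Match 2 [1,2], 2 [2,4], 4 [3,6], 4 [6,7], 3 [7,8], 2 [8,10], 4 [10,12], 3 [12,13], 2 [13,14], 1 [14,15], 3 [16,16] — 11 values in the same relative order in both. Since dp[16][16] = 11, nothing longer is possible.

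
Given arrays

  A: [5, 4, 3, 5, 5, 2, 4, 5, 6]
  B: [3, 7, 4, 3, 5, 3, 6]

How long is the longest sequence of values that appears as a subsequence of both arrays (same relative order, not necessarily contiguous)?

Let dp[i][j] be the LCS length of the first i values of A and the first j values of B. dp[i][j] = dp[i-1][j-1]+1 when the i-th and j-th values match, else max(dp[i-1][j], dp[i][j-1]).
    ·  3  7  4  3  5  3  6
 ·  0  0  0  0  0  0  0  0
 5  0  0  0  0  0  1  1  1
 4  0  0  0  1  1  1  1  1
 3  0  1  1  1  2  2  2  2
 5  0  1  1  1  2  3  3  3
 5  0  1  1  1  2  3  3  3
 2  0  1  1  1  2  3  3  3
 4  0  1  1  2  2  3  3  3
 5  0  1  1  2  2  3  3  3
 6  0  1  1  2  2  3  3  4
dp[9][7] = 4. One LCS (by backtracking along matches): 4, 3, 5, 6.

4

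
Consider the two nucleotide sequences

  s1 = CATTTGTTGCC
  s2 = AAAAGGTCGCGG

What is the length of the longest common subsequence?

5

Pick A [2,4] → G [6,6] → T [7,7] → G [9,9] → C [10,10]; all 5 bases appear in both, in order. dp[11][12] = 5 confirms this is the maximum.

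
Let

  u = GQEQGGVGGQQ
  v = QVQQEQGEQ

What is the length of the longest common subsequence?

5

Match Q (u #2, v #4); then E (u #3, v #5); then Q (u #4, v #6); then G (u #5, v #7); then Q (u #11, v #9) — 5 characters in the same relative order in both. The LCS DP gives dp[11][9] = 5, so this is optimal.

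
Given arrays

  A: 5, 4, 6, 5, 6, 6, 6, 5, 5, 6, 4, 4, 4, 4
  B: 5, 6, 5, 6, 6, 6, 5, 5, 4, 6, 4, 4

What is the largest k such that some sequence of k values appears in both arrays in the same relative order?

One common subsequence of length 11: 5 (A #1, B #1), then 6 (A #3, B #2), then 5 (A #4, B #3), then 6 (A #5, B #4), then 6 (A #6, B #5), then 6 (A #7, B #6), then 5 (A #8, B #7), then 5 (A #9, B #8), then 6 (A #10, B #10), then 4 (A #13, B #11), then 4 (A #14, B #12). The LCS DP gives dp[14][12] = 11, so this is optimal.

11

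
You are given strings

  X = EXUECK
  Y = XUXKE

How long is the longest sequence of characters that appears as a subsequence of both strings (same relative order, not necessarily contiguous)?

One common subsequence of length 3: X (X #2, Y #1); then U (X #3, Y #2); then E (X #4, Y #5). dp[6][5] = 3 confirms this is the maximum.

3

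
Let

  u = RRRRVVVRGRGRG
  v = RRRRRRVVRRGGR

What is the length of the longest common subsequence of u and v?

Match R [1,3], R [2,4], R [3,5], R [4,6], V [5,7], V [6,8], R [8,10], G [9,11], G [11,12], R [12,13] — 10 characters in the same relative order in both. dp[13][13] = 10 confirms this is the maximum.

10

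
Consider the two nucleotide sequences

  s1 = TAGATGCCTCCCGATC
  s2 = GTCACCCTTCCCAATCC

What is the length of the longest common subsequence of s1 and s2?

Pick T (s1 #1, s2 #2) → A (s1 #2, s2 #4) → C (s1 #7, s2 #6) → C (s1 #8, s2 #7) → T (s1 #9, s2 #9) → C (s1 #10, s2 #10) → C (s1 #11, s2 #11) → C (s1 #12, s2 #12) → A (s1 #14, s2 #14) → T (s1 #15, s2 #15) → C (s1 #16, s2 #17); all 11 bases appear in both, in order. dp[16][17] = 11 confirms this is the maximum.

11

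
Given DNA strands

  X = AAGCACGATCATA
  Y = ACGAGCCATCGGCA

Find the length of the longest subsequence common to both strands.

9

Pick A (X #1, Y #1), then A (X #2, Y #4), then G (X #3, Y #5), then C (X #4, Y #7), then A (X #5, Y #8), then C (X #6, Y #10), then G (X #7, Y #12), then C (X #10, Y #13), then A (X #13, Y #14); all 9 bases appear in both, in order, and the DP table's final entry dp[13][14] is also 9, so no common subsequence is longer.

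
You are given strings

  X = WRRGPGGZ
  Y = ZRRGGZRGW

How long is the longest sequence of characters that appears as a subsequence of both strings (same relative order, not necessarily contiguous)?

5

Let dp[i][j] be the LCS length of the first i characters of X and the first j characters of Y. dp[i][j] = dp[i-1][j-1]+1 when the i-th and j-th characters match, else max(dp[i-1][j], dp[i][j-1]).
    ·  Z  R  R  G  G  Z  R  G  W
 ·  0  0  0  0  0  0  0  0  0  0
 W  0  0  0  0  0  0  0  0  0  1
 R  0  0  1  1  1  1  1  1  1  1
 R  0  0  1  2  2  2  2  2  2  2
 G  0  0  1  2  3  3  3  3  3  3
 P  0  0  1  2  3  3  3  3  3  3
 G  0  0  1  2  3  4  4  4  4  4
 G  0  0  1  2  3  4  4  4  5  5
 Z  0  1  1  2  3  4  5  5  5  5
dp[8][9] = 5. One LCS (by backtracking along matches): RRGGG.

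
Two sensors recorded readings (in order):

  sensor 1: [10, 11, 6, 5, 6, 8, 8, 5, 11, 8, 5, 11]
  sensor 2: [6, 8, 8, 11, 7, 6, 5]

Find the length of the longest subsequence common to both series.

5

Let dp[i][j] be the LCS length of the first i values of sensor 1 and the first j values of sensor 2. dp[i][j] = dp[i-1][j-1]+1 when the i-th and j-th values match, else max(dp[i-1][j], dp[i][j-1]).
    ·  6  8  8 11  7  6  5
 ·  0  0  0  0  0  0  0  0
10  0  0  0  0  0  0  0  0
11  0  0  0  0  1  1  1  1
 6  0  1  1  1  1  1  2  2
 5  0  1  1  1  1  1  2  3
 6  0  1  1  1  1  1  2  3
 8  0  1  2  2  2  2  2  3
 8  0  1  2  3  3  3  3  3
 5  0  1  2  3  3  3  3  4
11  0  1  2  3  4  4  4  4
 8  0  1  2  3  4  4  4  4
 5  0  1  2  3  4  4  4  5
11  0  1  2  3  4  4  4  5
dp[12][7] = 5. One LCS (by backtracking along matches): 6, 8, 8, 11, 5.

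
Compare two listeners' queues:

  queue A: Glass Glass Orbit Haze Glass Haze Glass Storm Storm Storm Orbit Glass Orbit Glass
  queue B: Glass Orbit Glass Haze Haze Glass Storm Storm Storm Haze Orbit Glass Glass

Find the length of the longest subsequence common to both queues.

11

Taking Glass (queue A #1, queue B #1), Glass (queue A #2, queue B #3), Haze (queue A #4, queue B #4), Haze (queue A #6, queue B #5), Glass (queue A #7, queue B #6), Storm (queue A #8, queue B #7), Storm (queue A #9, queue B #8), Storm (queue A #10, queue B #9), Orbit (queue A #11, queue B #11), Glass (queue A #12, queue B #12), Glass (queue A #14, queue B #13) gives a common subsequence of length 11, and the DP table's final entry dp[14][13] is also 11, so no common subsequence is longer.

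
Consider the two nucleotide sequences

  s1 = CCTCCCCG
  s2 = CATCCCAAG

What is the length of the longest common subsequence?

Match C (s1 #1, s2 #1); then T (s1 #3, s2 #3); then C (s1 #4, s2 #4); then C (s1 #5, s2 #5); then C (s1 #6, s2 #6); then G (s1 #8, s2 #9) — 6 bases in the same relative order in both. Since dp[8][9] = 6, nothing longer is possible.

6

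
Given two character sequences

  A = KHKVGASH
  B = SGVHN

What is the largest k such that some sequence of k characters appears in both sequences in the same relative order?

2

Pick V at A[4]=B[3] → H at A[8]=B[4]; all 2 characters appear in both, in order. Since dp[8][5] = 2, nothing longer is possible.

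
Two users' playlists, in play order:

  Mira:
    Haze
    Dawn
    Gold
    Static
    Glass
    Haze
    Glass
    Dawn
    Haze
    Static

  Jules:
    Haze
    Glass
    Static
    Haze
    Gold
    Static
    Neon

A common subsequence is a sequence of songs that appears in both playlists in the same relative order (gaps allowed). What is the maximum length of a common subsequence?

4

Match Haze [1,1]; then Static [4,3]; then Haze [6,4]; then Static [10,6] — 4 songs in the same relative order in both. The LCS DP gives dp[10][7] = 4, so this is optimal.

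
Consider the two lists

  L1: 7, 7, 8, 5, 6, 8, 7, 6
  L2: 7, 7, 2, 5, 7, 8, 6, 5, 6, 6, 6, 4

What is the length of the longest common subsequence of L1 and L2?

6

Pick 7 (L1 #1, L2 #2), 7 (L1 #2, L2 #5), 8 (L1 #3, L2 #6), 5 (L1 #4, L2 #8), 6 (L1 #5, L2 #10), 6 (L1 #8, L2 #11); all 6 values appear in both, in order. The LCS DP gives dp[8][12] = 6, so this is optimal.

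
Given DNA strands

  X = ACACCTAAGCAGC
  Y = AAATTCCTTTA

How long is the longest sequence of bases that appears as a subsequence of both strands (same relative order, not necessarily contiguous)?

One common subsequence of length 6: A (X #1, Y #2); then A (X #3, Y #3); then C (X #4, Y #6); then C (X #5, Y #7); then T (X #6, Y #10); then A (X #11, Y #11). Since dp[13][11] = 6, nothing longer is possible.

6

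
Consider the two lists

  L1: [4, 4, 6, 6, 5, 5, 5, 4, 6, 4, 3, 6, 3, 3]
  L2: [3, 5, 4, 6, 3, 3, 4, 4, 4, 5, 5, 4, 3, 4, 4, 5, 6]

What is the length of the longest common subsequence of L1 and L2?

Pick 4 at L1[1]=L2[8]; then 4 at L1[2]=L2[9]; then 5 at L1[5]=L2[10]; then 5 at L1[6]=L2[11]; then 4 at L1[8]=L2[14]; then 4 at L1[10]=L2[15]; then 6 at L1[12]=L2[17]; all 7 values appear in both, in order, and the DP table's final entry dp[14][17] is also 7, so no common subsequence is longer.

7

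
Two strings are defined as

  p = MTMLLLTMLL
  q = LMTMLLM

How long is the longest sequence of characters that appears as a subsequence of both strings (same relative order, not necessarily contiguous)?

Pick M [1,2], T [2,3], M [3,4], L [5,5], L [6,6], M [8,7]; all 6 characters appear in both, in order. Since dp[10][7] = 6, nothing longer is possible.

6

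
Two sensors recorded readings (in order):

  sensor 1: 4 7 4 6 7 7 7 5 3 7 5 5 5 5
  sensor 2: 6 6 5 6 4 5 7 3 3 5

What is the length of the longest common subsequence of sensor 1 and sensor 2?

Let dp[i][j] be the LCS length of the first i values of sensor 1 and the first j values of sensor 2. dp[i][j] = dp[i-1][j-1]+1 when the i-th and j-th values match, else max(dp[i-1][j], dp[i][j-1]).
    ·  6  6  5  6  4  5  7  3  3  5
 ·  0  0  0  0  0  0  0  0  0  0  0
 4  0  0  0  0  0  1  1  1  1  1  1
 7  0  0  0  0  0  1  1  2  2  2  2
 4  0  0  0  0  0  1  1  2  2  2  2
 6  0  1  1  1  1  1  1  2  2  2  2
 7  0  1  1  1  1  1  1  2  2  2  2
 7  0  1  1  1  1  1  1  2  2  2  2
 7  0  1  1  1  1  1  1  2  2  2  2
 5  0  1  1  2  2  2  2  2  2  2  3
 3  0  1  1  2  2  2  2  2  3  3  3
 7  0  1  1  2  2  2  2  3  3  3  3
 5  0  1  1  2  2  2  3  3  3  3  4
 5  0  1  1  2  2  2  3  3  3  3  4
 5  0  1  1  2  2  2  3  3  3  3  4
 5  0  1  1  2  2  2  3  3  3  3  4
dp[14][10] = 4. One LCS (by backtracking along matches): 4, 7, 3, 5.

4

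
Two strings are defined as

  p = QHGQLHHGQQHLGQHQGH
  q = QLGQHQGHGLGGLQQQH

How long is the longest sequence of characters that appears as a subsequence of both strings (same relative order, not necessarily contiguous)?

One common subsequence of length 11: Q at p[1]=q[1], then G at p[3]=q[3], then Q at p[4]=q[4], then H at p[6]=q[5], then H at p[7]=q[8], then G at p[8]=q[9], then L at p[12]=q[10], then G at p[13]=q[12], then Q at p[14]=q[15], then Q at p[16]=q[16], then H at p[18]=q[17]. Since dp[18][17] = 11, nothing longer is possible.

11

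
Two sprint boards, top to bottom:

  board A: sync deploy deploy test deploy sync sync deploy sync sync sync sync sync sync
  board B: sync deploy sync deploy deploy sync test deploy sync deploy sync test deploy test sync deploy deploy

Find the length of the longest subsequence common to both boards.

9

Pick sync at board A[1]=board B[3], deploy at board A[2]=board B[4], deploy at board A[3]=board B[5], test at board A[4]=board B[7], deploy at board A[5]=board B[8], sync at board A[6]=board B[9], sync at board A[7]=board B[11], deploy at board A[8]=board B[13], sync at board A[9]=board B[15]; all 9 tasks appear in both, in order. Since dp[14][17] = 9, nothing longer is possible.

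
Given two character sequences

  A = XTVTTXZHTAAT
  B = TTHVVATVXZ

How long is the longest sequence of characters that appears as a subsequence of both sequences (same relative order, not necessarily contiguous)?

5

Let dp[i][j] be the LCS length of the first i characters of A and the first j characters of B. dp[i][j] = dp[i-1][j-1]+1 when the i-th and j-th characters match, else max(dp[i-1][j], dp[i][j-1]).
    ·  T  T  H  V  V  A  T  V  X  Z
 ·  0  0  0  0  0  0  0  0  0  0  0
 X  0  0  0  0  0  0  0  0  0  1  1
 T  0  1  1  1  1  1  1  1  1  1  1
 V  0  1  1  1  2  2  2  2  2  2  2
 T  0  1  2  2  2  2  2  3  3  3  3
 T  0  1  2  2  2  2  2  3  3  3  3
 X  0  1  2  2  2  2  2  3  3  4  4
 Z  0  1  2  2  2  2  2  3  3  4  5
 H  0  1  2  3  3  3  3  3  3  4  5
 T  0  1  2  3  3  3  3  4  4  4  5
 A  0  1  2  3  3  3  4  4  4  4  5
 A  0  1  2  3  3  3  4  4  4  4  5
 T  0  1  2  3  3  3  4  5  5  5  5
dp[12][10] = 5. One LCS (by backtracking along matches): TVTXZ.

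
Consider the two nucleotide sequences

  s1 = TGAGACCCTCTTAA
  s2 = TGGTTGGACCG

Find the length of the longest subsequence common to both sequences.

One common subsequence of length 6: T at s1[1]=s2[5]; then G at s1[2]=s2[6]; then G at s1[4]=s2[7]; then A at s1[5]=s2[8]; then C at s1[6]=s2[9]; then C at s1[7]=s2[10]. dp[14][11] = 6 confirms this is the maximum.

6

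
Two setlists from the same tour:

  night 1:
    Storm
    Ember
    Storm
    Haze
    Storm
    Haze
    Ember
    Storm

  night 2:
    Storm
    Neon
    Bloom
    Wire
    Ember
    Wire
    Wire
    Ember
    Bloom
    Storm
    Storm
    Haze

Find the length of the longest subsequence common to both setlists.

5

Match Storm [1,1], then Ember [2,8], then Storm [3,10], then Storm [5,11], then Haze [6,12] — 5 songs in the same relative order in both, and the DP table's final entry dp[8][12] is also 5, so no common subsequence is longer.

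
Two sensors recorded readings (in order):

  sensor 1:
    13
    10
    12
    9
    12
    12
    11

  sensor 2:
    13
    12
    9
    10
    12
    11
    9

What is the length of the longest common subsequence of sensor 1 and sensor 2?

5

Taking 13 (sensor 1 #1, sensor 2 #1); then 12 (sensor 1 #3, sensor 2 #2); then 9 (sensor 1 #4, sensor 2 #3); then 12 (sensor 1 #6, sensor 2 #5); then 11 (sensor 1 #7, sensor 2 #6) gives a common subsequence of length 5. dp[7][7] = 5 confirms this is the maximum.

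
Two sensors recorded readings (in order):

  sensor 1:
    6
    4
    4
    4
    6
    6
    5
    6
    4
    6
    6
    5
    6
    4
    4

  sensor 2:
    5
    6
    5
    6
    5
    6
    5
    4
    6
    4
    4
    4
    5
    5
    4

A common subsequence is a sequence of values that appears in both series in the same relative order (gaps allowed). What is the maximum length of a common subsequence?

Match 6 (sensor 1 #1, sensor 2 #2), then 6 (sensor 1 #5, sensor 2 #4), then 6 (sensor 1 #6, sensor 2 #6), then 5 (sensor 1 #7, sensor 2 #7), then 6 (sensor 1 #8, sensor 2 #9), then 4 (sensor 1 #9, sensor 2 #12), then 5 (sensor 1 #12, sensor 2 #14), then 4 (sensor 1 #15, sensor 2 #15) — 8 values in the same relative order in both. The LCS DP gives dp[15][15] = 8, so this is optimal.

8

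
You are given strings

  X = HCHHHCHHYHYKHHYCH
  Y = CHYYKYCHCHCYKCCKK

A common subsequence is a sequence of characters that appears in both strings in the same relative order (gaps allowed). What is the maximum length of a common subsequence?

One common subsequence of length 9: C at X[6]=Y[1], then H at X[8]=Y[2], then Y at X[9]=Y[3], then Y at X[11]=Y[4], then K at X[12]=Y[5], then H at X[13]=Y[8], then H at X[14]=Y[10], then Y at X[15]=Y[12], then C at X[16]=Y[15]. Since dp[17][17] = 9, nothing longer is possible.

9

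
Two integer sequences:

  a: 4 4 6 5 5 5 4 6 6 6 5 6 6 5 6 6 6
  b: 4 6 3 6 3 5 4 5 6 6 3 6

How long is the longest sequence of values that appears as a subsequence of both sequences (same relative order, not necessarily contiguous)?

One common subsequence of length 8: 4 [1,1], 6 [3,4], 5 [6,6], 4 [7,7], 5 [11,8], 6 [12,9], 6 [13,10], 6 [17,12], and the DP table's final entry dp[17][12] is also 8, so no common subsequence is longer.

8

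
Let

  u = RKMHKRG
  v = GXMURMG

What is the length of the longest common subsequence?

3

Let dp[i][j] be the LCS length of the first i characters of u and the first j characters of v. dp[i][j] = dp[i-1][j-1]+1 when the i-th and j-th characters match, else max(dp[i-1][j], dp[i][j-1]).
    ·  G  X  M  U  R  M  G
 ·  0  0  0  0  0  0  0  0
 R  0  0  0  0  0  1  1  1
 K  0  0  0  0  0  1  1  1
 M  0  0  0  1  1  1  2  2
 H  0  0  0  1  1  1  2  2
 K  0  0  0  1  1  1  2  2
 R  0  0  0  1  1  2  2  2
 G  0  1  1  1  1  2  2  3
dp[7][7] = 3. One LCS (by backtracking along matches): RMG.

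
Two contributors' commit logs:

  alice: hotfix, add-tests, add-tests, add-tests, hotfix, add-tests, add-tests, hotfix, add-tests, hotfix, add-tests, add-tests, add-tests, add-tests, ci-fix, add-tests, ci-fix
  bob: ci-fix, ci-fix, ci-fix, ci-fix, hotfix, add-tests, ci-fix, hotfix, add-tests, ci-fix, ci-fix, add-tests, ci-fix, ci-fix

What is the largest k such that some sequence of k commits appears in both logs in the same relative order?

7

Match hotfix at alice[1]=bob[5], then add-tests at alice[2]=bob[6], then hotfix at alice[5]=bob[8], then add-tests at alice[6]=bob[9], then add-tests at alice[14]=bob[12], then ci-fix at alice[15]=bob[13], then ci-fix at alice[17]=bob[14] — 7 commits in the same relative order in both, and the DP table's final entry dp[17][14] is also 7, so no common subsequence is longer.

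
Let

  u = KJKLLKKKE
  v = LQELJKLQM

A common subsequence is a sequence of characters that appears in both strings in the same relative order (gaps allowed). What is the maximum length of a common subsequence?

3

One common subsequence of length 3: J at u[2]=v[5]; then K at u[3]=v[6]; then L at u[4]=v[7], and the DP table's final entry dp[9][9] is also 3, so no common subsequence is longer.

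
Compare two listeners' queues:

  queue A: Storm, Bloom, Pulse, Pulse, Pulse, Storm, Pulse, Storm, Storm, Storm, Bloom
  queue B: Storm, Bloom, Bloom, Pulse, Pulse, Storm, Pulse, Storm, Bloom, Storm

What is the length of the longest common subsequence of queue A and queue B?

8

Taking Storm [1,1]; then Bloom [2,3]; then Pulse [4,4]; then Pulse [5,5]; then Storm [6,6]; then Pulse [7,7]; then Storm [8,8]; then Storm [10,10] gives a common subsequence of length 8. The LCS DP gives dp[11][10] = 8, so this is optimal.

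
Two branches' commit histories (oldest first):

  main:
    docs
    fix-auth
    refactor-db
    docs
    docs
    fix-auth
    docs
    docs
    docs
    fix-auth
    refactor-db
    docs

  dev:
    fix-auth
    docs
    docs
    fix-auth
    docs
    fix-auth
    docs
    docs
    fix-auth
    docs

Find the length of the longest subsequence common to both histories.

Match fix-auth [2,1], docs [4,2], docs [5,3], fix-auth [6,4], docs [7,5], docs [8,7], docs [9,8], fix-auth [10,9], docs [12,10] — 9 commits in the same relative order in both. The LCS DP gives dp[12][10] = 9, so this is optimal.

9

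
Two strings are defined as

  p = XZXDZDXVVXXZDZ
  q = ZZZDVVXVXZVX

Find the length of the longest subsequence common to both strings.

8

One common subsequence of length 8: Z [2,2]; then Z [5,3]; then D [6,4]; then V [8,5]; then V [9,6]; then X [10,7]; then X [11,9]; then Z [12,10]. Since dp[14][12] = 8, nothing longer is possible.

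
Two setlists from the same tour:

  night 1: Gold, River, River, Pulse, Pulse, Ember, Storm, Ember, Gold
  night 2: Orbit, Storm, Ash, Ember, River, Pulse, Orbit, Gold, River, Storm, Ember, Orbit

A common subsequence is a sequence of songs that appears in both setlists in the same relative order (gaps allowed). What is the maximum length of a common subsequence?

4

Pick Gold at night 1[1]=night 2[8]; then River at night 1[3]=night 2[9]; then Storm at night 1[7]=night 2[10]; then Ember at night 1[8]=night 2[11]; all 4 songs appear in both, in order. The LCS DP gives dp[9][12] = 4, so this is optimal.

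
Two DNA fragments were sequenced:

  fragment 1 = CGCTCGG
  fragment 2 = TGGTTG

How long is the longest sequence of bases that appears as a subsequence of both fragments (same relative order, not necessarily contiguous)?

3

Let dp[i][j] be the LCS length of the first i bases of fragment 1 and the first j bases of fragment 2. dp[i][j] = dp[i-1][j-1]+1 when the i-th and j-th bases match, else max(dp[i-1][j], dp[i][j-1]).
    ·  T  G  G  T  T  G
 ·  0  0  0  0  0  0  0
 C  0  0  0  0  0  0  0
 G  0  0  1  1  1  1  1
 C  0  0  1  1  1  1  1
 T  0  1  1  1  2  2  2
 C  0  1  1  1  2  2  2
 G  0  1  2  2  2  2  3
 G  0  1  2  3  3  3  3
dp[7][6] = 3. One LCS (by backtracking along matches): GTG.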